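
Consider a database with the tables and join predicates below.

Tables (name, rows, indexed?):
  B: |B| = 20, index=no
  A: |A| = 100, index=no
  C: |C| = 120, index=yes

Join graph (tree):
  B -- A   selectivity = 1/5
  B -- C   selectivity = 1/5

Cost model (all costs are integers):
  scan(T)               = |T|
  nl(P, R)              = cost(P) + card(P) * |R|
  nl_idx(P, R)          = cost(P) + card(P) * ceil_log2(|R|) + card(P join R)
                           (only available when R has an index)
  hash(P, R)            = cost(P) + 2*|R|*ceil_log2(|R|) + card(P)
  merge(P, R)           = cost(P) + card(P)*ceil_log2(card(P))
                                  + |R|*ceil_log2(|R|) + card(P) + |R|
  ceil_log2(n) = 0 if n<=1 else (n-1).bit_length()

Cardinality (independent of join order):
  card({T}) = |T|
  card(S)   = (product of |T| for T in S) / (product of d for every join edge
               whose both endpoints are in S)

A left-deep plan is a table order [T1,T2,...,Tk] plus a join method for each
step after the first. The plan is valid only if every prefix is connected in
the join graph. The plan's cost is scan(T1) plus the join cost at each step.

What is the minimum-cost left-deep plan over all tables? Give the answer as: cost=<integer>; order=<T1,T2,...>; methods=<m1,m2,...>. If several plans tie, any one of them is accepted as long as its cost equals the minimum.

Selinger DP (subsets sized 1..n):
  {B}: scan cost=20, card=20
  {A}: scan cost=100, card=100
  {C}: scan cost=120, card=120
  {AB}: card=400; try (B,hash)→400, (A,merge)→940, (B,merge)→1020, (A,hash)→1440, (A,nl)→2020, (B,nl)→2100; best=400 via (B,hash)
  {BC}: card=480; try (B,hash)→440, (C,nl_idx)→640, (C,merge)→1100, (B,merge)→1200, (C,hash)→1720, (C,nl)→2420 …(+1); best=440 via (B,hash)
  {ABC}: card=9600; try (A,hash)→2320, (C,hash)→2480, (C,merge)→5360, (A,merge)→6040, (C,nl_idx)→12800, (C,nl)→48400 …(+1); best=2320 via (A,hash)

cost=2320; order=C,B,A; methods=hash,hash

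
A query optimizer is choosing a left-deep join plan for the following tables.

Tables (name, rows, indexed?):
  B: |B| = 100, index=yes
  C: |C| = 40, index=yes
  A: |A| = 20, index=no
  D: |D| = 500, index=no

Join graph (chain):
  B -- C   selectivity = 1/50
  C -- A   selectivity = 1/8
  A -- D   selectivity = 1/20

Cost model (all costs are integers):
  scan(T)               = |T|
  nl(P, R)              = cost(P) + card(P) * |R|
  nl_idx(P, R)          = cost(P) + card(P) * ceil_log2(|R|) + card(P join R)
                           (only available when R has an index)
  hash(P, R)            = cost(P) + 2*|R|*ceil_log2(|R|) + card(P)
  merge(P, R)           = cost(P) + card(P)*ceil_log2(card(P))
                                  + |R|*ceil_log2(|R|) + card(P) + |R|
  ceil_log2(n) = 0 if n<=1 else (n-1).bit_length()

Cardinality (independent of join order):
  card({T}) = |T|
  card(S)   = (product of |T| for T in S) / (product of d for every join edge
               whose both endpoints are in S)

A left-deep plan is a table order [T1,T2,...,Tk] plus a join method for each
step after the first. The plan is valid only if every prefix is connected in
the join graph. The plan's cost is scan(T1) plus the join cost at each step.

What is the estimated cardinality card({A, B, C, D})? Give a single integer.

Tables in S: A(20), B(100), C(40), D(500)
Edges inside S: B-C(d=50), C-A(d=8), A-D(d=20)
numerator = 20 * 100 * 40 * 500 = 40000000
denominator = 50 * 8 * 20 = 8000
card(S) = 40000000 / 8000 = 5000

5000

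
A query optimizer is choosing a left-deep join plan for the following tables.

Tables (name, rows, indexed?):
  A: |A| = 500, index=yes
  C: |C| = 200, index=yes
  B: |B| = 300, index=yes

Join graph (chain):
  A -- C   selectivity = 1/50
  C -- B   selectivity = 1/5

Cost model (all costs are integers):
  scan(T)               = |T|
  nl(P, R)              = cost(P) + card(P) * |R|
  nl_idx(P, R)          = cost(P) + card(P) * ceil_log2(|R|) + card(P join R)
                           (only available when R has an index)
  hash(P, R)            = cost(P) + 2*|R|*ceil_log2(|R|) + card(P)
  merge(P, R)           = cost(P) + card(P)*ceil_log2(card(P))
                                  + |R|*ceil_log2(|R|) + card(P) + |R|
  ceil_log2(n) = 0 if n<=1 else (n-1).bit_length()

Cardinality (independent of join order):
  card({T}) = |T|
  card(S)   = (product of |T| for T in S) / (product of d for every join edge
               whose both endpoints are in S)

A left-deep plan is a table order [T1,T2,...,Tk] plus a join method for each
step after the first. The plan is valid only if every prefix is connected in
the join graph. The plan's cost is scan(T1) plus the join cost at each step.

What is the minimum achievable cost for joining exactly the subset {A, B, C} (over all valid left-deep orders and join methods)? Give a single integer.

Selinger DP over subsets of {A,B,C}:
  {A}: scan cost=500, card=500
  {C}: scan cost=200, card=200
  {B}: scan cost=300, card=300
  {AC}: card=2000; try (A,nl_idx)→4000, (C,hash)→4200, (C,nl_idx)→6500, (A,merge)→7000, (C,merge)→7300, (A,hash)→9400 …(+2); best=4000 via (A,nl_idx)
  {BC}: card=12000; try (C,hash)→3800, (B,merge)→5000, (C,merge)→5100, (B,hash)→5800, (B,nl_idx)→14000, (C,nl_idx)→14700 …(+2); best=3800 via (C,hash)
  {ABC}: card=120000; try (B,hash)→11400, (A,hash)→24800, (B,merge)→31000, (B,nl_idx)→142000, (A,merge)→188800, (A,nl_idx)→231800 …(+2); best=11400 via (B,hash)

11400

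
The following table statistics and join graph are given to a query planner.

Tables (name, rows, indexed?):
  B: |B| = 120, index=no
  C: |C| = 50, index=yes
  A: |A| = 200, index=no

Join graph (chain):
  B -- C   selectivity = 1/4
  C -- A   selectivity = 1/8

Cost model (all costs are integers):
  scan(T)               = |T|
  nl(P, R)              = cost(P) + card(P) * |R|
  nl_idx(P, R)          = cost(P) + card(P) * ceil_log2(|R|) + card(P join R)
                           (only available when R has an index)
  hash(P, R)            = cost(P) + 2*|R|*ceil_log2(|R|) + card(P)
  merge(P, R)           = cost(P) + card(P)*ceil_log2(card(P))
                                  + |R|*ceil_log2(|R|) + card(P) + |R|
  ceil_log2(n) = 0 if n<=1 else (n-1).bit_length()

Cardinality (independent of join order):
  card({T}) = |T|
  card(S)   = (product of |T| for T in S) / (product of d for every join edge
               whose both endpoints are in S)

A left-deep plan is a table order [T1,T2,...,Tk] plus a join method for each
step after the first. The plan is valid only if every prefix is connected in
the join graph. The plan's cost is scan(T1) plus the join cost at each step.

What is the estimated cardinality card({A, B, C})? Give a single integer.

37500

Tables in S: A(200), B(120), C(50)
Edges inside S: B-C(d=4), C-A(d=8)
numerator = 200 * 120 * 50 = 1200000
denominator = 4 * 8 = 32
card(S) = 1200000 / 32 = 37500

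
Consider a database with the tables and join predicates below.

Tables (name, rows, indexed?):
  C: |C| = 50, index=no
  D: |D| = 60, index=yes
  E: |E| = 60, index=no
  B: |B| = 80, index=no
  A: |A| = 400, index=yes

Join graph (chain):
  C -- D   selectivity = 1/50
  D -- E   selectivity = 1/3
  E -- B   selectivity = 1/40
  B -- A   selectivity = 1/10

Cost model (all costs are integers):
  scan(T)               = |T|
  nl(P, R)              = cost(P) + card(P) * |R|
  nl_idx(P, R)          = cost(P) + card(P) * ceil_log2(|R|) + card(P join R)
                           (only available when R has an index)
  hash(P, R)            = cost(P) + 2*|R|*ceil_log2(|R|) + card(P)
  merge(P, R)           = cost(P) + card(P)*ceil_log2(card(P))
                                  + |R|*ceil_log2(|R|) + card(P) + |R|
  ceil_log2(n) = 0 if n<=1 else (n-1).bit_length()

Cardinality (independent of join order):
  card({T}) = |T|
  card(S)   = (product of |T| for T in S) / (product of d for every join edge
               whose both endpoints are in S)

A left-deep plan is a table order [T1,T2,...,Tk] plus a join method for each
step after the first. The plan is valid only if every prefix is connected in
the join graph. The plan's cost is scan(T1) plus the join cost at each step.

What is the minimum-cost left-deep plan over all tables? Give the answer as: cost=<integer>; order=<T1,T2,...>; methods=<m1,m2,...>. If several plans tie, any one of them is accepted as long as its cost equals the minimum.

cost=13110; order=C,D,E,B,A; methods=nl_idx,hash,hash,hash

Selinger DP (subsets sized 1..n):
  {C}: scan cost=50, card=50
  {D}: scan cost=60, card=60
  {E}: scan cost=60, card=60
  {B}: scan cost=80, card=80
  {A}: scan cost=400, card=400
  {CD}: card=60; try (D,nl_idx)→410, (C,hash)→720, (D,hash)→820, (D,merge)→820, (C,merge)→830, (D,nl)→3050 …(+1); best=410 via (D,nl_idx)
  {DE}: card=1200; try (E,hash)→840, (D,hash)→840, (E,merge)→900, (D,merge)→900, (D,nl_idx)→1620, (E,nl)→3660 …(+1); best=840 via (E,hash)
  {BE}: card=120; try (E,hash)→880, (B,merge)→1120, (E,merge)→1140, (B,hash)→1240, (B,nl)→4860, (E,nl)→4880; best=880 via (E,hash)
  {AB}: card=3200; try (B,hash)→1920, (A,nl_idx)→4000, (A,merge)→4720, (B,merge)→5040, (A,hash)→7360, (A,nl)→32080 …(+1); best=1920 via (B,hash)
  {CDE}: card=1200; try (E,hash)→1190, (E,merge)→1250, (C,hash)→2640, (E,nl)→4010, (C,merge)→15590, (C,nl)→60840; best=1190 via (E,hash)
  {BDE}: card=2400; try (D,hash)→1720, (D,merge)→2260, (B,hash)→3160, (D,nl_idx)→4000, (D,nl)→8080, (B,merge)→15880 …(+1); best=1720 via (D,hash)
  {ABE}: card=4800; try (E,hash)→5840, (A,merge)→5840, (A,nl_idx)→6760, (A,hash)→8200, (E,merge)→43940, (A,nl)→48880 …(+1); best=5840 via (E,hash)
  {BCDE}: card=2400; try (B,hash)→3510, (C,hash)→4720, (B,merge)→16230, (C,merge)→33270, (B,nl)→97190, (C,nl)→121720; best=3510 via (B,hash)
  {ABDE}: card=96000; try (A,hash)→11320, (D,hash)→11360, (A,merge)→36920, (D,merge)→73460, (A,nl_idx)→119320, (D,nl_idx)→130640 …(+2); best=11320 via (A,hash)
  {ABCDE}: card=96000; try (A,hash)→13110, (A,merge)→38710, (C,hash)→107920, (A,nl_idx)→121110, (A,nl)→963510, (C,merge)→1739670 …(+1); best=13110 via (A,hash)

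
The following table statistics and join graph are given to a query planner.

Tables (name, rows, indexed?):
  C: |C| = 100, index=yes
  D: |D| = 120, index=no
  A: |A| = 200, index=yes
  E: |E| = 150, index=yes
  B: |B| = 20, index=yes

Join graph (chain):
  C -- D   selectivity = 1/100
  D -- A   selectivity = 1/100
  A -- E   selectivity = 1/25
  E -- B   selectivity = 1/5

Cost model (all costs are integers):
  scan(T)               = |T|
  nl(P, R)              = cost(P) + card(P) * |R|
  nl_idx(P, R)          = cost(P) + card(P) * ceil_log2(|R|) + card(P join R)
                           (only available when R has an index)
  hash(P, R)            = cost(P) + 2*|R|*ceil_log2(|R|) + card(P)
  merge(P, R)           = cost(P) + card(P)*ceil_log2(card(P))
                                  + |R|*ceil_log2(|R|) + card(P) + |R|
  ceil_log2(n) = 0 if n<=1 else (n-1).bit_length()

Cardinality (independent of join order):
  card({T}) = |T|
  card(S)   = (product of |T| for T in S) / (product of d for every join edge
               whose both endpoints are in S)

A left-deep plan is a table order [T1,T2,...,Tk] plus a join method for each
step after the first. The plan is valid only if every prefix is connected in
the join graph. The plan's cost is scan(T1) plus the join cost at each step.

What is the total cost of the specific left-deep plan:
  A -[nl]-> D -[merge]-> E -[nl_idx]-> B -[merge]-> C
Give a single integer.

step 1: scan A: cost=200, card=200
step 2: join D via nl
    card(P join D) = 200*120/(100) = 240
    cost = 200 + 200*120 = 24200
step 3: join E via merge
    card(P join E) = 240*150/(25) = 1440
    cost = 24200 + 240*8 + 150*8 + 240 + 150 = 27710
step 4: join B via nl_idx
    card(P join B) = 1440*20/(5) = 5760
    cost = 27710 + 1440*5 + 5760 = 40670
step 5: join C via merge
    card(P join C) = 5760*100/(100) = 5760
    cost = 40670 + 5760*13 + 100*7 + 5760 + 100 = 122110

122110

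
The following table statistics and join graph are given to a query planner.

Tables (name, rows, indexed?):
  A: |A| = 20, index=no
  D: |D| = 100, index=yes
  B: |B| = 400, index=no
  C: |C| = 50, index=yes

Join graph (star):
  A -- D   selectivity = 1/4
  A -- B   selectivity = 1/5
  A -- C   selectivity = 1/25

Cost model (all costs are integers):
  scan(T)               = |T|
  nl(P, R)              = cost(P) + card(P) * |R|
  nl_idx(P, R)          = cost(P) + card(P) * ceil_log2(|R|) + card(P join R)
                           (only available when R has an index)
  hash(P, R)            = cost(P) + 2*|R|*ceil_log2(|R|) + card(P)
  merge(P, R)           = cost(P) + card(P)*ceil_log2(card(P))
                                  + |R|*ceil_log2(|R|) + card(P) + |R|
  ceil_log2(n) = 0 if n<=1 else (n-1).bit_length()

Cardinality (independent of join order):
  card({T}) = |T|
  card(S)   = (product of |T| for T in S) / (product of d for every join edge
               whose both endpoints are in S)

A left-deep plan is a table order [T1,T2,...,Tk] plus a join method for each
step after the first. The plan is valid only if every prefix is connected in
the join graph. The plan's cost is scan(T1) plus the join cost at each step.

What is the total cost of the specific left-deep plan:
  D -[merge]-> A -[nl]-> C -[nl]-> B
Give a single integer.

426020

step 1: scan D: cost=100, card=100
step 2: join A via merge
    card(P join A) = 100*20/(4) = 500
    cost = 100 + 100*7 + 20*5 + 100 + 20 = 1020
step 3: join C via nl
    card(P join C) = 500*50/(25) = 1000
    cost = 1020 + 500*50 = 26020
step 4: join B via nl
    card(P join B) = 1000*400/(5) = 80000
    cost = 26020 + 1000*400 = 426020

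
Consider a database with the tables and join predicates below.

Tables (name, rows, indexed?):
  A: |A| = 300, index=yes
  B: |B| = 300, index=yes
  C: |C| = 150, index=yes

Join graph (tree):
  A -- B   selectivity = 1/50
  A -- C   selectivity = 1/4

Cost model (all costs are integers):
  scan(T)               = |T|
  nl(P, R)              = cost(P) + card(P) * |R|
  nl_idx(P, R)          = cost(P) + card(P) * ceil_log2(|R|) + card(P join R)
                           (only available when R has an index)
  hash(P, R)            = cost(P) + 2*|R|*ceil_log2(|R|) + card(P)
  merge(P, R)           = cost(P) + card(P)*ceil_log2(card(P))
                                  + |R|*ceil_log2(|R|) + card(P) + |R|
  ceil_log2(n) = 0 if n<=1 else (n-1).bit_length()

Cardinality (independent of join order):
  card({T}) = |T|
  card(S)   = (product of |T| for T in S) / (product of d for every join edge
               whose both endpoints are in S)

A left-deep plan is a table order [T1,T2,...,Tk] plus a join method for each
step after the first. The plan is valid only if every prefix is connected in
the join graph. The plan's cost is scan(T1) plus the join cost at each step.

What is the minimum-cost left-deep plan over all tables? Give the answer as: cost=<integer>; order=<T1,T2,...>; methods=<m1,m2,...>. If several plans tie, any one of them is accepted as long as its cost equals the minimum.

cost=9000; order=A,B,C; methods=nl_idx,hash

Selinger DP (subsets sized 1..n):
  {A}: scan cost=300, card=300
  {B}: scan cost=300, card=300
  {C}: scan cost=150, card=150
  {AB}: card=1800; try (B,nl_idx)→4800, (A,nl_idx)→4800, (B,hash)→6000, (A,hash)→6000, (B,merge)→6300, (A,merge)→6300 …(+2); best=4800 via (B,nl_idx)
  {AC}: card=11250; try (C,hash)→3000, (A,merge)→4500, (C,merge)→4650, (A,hash)→5700, (A,nl_idx)→12750, (C,nl_idx)→13950 …(+2); best=3000 via (C,hash)
  {ABC}: card=67500; try (C,hash)→9000, (B,hash)→19650, (C,merge)→27750, (C,nl_idx)→86700, (B,nl_idx)→171750, (B,merge)→174750 …(+2); best=9000 via (C,hash)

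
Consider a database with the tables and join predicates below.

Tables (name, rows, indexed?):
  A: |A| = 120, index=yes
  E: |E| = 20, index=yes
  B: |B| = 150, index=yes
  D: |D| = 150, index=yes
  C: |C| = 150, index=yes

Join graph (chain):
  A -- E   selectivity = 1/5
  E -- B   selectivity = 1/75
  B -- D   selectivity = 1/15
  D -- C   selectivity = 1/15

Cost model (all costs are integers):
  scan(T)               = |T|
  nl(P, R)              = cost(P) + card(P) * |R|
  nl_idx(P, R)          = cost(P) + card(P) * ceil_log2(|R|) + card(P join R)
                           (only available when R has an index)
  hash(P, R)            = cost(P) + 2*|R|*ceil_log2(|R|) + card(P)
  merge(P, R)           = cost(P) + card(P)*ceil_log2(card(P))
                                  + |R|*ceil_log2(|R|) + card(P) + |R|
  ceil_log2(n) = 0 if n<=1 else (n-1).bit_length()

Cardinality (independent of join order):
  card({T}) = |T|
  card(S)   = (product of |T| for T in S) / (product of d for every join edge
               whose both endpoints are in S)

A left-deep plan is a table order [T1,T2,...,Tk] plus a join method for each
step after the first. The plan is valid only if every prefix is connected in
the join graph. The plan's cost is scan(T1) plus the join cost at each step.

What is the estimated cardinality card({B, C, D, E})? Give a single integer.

Tables in S: B(150), C(150), D(150), E(20)
Edges inside S: E-B(d=75), B-D(d=15), D-C(d=15)
numerator = 150 * 150 * 150 * 20 = 67500000
denominator = 75 * 15 * 15 = 16875
card(S) = 67500000 / 16875 = 4000

4000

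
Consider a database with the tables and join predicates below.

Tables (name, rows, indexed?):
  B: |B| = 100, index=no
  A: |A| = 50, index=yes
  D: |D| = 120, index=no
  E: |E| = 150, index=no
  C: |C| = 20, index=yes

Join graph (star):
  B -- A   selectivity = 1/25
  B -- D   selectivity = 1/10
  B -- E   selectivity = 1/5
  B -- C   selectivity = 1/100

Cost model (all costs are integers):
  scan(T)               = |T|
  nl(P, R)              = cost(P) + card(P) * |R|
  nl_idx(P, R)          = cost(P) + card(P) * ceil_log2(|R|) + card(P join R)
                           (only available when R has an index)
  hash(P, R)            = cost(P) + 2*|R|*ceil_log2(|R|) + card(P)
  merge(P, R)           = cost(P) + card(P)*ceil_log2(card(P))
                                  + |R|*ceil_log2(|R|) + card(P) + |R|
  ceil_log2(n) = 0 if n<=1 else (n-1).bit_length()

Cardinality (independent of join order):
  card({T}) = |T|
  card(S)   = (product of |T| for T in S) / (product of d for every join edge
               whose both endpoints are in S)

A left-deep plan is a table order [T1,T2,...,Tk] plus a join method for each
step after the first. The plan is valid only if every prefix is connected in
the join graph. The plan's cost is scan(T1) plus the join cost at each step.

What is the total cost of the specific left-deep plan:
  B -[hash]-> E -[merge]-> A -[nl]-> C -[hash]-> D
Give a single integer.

164830

step 1: scan B: cost=100, card=100
step 2: join E via hash
    card(P join E) = 100*150/(5) = 3000
    cost = 100 + 2*150*8 + 100 = 2600
step 3: join A via merge
    card(P join A) = 3000*50/(25) = 6000
    cost = 2600 + 3000*12 + 50*6 + 3000 + 50 = 41950
step 4: join C via nl
    card(P join C) = 6000*20/(100) = 1200
    cost = 41950 + 6000*20 = 161950
step 5: join D via hash
    card(P join D) = 1200*120/(10) = 14400
    cost = 161950 + 2*120*7 + 1200 = 164830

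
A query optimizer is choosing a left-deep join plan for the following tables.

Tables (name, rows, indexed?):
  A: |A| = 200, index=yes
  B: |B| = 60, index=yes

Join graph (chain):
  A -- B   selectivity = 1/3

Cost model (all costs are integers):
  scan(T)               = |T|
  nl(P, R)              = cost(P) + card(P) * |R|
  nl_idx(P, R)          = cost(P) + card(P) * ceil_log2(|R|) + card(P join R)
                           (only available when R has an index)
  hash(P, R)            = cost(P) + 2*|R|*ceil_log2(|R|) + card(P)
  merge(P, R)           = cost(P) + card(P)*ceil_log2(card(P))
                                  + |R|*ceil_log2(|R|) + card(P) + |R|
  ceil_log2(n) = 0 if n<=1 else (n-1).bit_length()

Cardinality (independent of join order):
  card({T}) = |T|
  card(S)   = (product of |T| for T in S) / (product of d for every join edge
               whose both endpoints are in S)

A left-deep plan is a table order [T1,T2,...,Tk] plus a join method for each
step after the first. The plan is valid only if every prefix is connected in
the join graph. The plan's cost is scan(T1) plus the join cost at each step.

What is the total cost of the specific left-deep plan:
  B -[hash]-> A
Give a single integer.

step 1: scan B: cost=60, card=60
step 2: join A via hash
    card(P join A) = 60*200/(3) = 4000
    cost = 60 + 2*200*8 + 60 = 3320

3320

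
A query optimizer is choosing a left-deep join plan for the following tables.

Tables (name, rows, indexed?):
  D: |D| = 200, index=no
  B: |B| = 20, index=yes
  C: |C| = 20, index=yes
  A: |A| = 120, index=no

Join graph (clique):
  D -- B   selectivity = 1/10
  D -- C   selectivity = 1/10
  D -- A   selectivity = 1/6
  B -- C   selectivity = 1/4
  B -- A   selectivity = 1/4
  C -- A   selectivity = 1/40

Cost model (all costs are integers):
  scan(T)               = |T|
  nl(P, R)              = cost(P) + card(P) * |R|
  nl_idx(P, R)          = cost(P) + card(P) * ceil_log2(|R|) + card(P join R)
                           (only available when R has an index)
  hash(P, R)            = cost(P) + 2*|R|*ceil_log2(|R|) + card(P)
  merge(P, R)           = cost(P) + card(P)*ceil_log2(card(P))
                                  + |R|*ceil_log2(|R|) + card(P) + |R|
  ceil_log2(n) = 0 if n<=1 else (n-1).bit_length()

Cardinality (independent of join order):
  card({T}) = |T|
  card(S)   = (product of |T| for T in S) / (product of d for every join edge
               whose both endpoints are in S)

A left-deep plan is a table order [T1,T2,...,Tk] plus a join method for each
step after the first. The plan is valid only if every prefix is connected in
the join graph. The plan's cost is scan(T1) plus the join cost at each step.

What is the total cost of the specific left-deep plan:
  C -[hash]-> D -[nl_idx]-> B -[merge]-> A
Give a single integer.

8200

step 1: scan C: cost=20, card=20
step 2: join D via hash
    card(P join D) = 20*200/(10) = 400
    cost = 20 + 2*200*8 + 20 = 3240
step 3: join B via nl_idx
    card(P join B) = 400*20/(10*4) = 200
    cost = 3240 + 400*5 + 200 = 5440
step 4: join A via merge
    card(P join A) = 200*120/(6*4*40) = 25
    cost = 5440 + 200*8 + 120*7 + 200 + 120 = 8200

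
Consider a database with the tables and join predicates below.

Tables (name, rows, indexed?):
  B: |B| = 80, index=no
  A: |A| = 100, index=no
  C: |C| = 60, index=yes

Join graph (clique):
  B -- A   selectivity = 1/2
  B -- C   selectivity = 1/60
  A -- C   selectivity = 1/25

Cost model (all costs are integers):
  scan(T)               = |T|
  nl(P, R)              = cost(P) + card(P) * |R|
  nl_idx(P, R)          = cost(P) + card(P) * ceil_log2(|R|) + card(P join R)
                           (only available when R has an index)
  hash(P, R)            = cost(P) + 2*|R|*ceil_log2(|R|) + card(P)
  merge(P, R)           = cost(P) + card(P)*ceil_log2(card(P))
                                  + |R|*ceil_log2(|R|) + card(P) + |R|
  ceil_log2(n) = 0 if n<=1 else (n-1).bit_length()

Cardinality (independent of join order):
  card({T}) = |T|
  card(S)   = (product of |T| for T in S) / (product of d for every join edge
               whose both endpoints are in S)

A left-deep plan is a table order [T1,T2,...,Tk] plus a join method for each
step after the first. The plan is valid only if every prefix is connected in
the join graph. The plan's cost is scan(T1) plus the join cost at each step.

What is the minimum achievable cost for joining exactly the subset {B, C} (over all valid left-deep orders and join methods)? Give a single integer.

640

Selinger DP over subsets of {B,C}:
  {B}: scan cost=80, card=80
  {C}: scan cost=60, card=60
  {BC}: card=80; try (C,nl_idx)→640, (C,hash)→880, (B,merge)→1120, (C,merge)→1140, (B,hash)→1240, (B,nl)→4860 …(+1); best=640 via (C,nl_idx)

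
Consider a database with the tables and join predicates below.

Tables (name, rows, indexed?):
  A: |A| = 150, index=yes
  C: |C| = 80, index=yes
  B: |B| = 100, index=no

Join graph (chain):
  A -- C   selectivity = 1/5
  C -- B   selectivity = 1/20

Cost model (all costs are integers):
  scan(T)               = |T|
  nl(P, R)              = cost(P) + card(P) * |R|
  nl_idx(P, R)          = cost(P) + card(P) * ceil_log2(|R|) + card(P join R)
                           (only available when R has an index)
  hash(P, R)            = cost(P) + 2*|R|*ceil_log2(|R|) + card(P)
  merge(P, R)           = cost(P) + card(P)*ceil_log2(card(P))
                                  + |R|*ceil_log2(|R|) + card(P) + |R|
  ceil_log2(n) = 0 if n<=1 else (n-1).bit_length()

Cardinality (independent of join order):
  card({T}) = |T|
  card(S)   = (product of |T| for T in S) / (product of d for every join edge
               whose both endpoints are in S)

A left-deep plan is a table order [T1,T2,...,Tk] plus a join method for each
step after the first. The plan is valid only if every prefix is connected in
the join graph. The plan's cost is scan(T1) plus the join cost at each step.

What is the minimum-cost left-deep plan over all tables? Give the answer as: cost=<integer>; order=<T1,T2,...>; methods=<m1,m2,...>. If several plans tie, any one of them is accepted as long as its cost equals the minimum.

cost=4000; order=B,C,A; methods=nl_idx,hash

Selinger DP (subsets sized 1..n):
  {A}: scan cost=150, card=150
  {C}: scan cost=80, card=80
  {B}: scan cost=100, card=100
  {AC}: card=2400; try (C,hash)→1420, (A,merge)→2070, (C,merge)→2140, (A,hash)→2560, (A,nl_idx)→3120, (C,nl_idx)→3600 …(+2); best=1420 via (C,hash)
  {BC}: card=400; try (C,nl_idx)→1200, (C,hash)→1320, (B,merge)→1520, (C,merge)→1540, (B,hash)→1560, (B,nl)→8080 …(+1); best=1200 via (C,nl_idx)
  {ABC}: card=12000; try (A,hash)→4000, (B,hash)→5220, (A,merge)→6550, (A,nl_idx)→16400, (B,merge)→33420, (A,nl)→61200 …(+1); best=4000 via (A,hash)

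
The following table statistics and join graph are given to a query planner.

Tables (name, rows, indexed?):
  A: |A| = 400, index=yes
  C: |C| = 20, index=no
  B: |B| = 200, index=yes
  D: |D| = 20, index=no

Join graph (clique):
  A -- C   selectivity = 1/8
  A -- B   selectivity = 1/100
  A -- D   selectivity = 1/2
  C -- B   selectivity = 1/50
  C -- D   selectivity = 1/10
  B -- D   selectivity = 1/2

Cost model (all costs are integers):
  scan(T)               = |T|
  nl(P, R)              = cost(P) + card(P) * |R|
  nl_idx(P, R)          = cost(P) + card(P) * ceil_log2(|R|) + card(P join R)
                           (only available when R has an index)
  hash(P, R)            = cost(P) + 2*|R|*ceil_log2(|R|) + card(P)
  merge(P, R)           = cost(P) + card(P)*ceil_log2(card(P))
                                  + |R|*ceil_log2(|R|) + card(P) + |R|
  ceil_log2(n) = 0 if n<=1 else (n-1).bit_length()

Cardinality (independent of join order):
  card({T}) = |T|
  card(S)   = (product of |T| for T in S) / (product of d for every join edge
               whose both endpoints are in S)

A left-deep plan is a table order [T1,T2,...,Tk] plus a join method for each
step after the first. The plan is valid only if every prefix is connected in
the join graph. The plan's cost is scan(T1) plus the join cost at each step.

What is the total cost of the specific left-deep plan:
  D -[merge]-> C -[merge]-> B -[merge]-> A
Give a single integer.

6980

step 1: scan D: cost=20, card=20
step 2: join C via merge
    card(P join C) = 20*20/(10) = 40
    cost = 20 + 20*5 + 20*5 + 20 + 20 = 260
step 3: join B via merge
    card(P join B) = 40*200/(50*2) = 80
    cost = 260 + 40*6 + 200*8 + 40 + 200 = 2340
step 4: join A via merge
    card(P join A) = 80*400/(8*100*2) = 20
    cost = 2340 + 80*7 + 400*9 + 80 + 400 = 6980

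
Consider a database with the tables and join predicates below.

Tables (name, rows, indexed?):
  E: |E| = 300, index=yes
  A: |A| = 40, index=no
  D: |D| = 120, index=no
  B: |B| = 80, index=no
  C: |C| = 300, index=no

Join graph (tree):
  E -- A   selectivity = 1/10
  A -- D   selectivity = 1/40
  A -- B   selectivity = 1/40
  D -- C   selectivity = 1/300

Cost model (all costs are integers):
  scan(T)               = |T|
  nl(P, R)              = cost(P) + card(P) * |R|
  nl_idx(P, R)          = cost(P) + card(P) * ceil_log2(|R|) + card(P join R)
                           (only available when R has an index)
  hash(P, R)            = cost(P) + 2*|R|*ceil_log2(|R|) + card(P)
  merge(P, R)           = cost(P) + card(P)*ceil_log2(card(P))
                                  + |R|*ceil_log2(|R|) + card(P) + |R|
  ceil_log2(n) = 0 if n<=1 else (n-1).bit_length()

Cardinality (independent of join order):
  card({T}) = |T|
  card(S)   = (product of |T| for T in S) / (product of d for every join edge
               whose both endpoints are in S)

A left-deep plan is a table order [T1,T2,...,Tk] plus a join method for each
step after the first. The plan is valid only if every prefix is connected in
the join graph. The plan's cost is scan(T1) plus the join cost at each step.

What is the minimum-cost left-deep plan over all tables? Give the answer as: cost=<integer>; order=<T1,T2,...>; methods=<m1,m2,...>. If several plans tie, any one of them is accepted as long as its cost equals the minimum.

cost=9280; order=C,D,A,B,E; methods=hash,hash,hash,merge

Selinger DP (subsets sized 1..n):
  {E}: scan cost=300, card=300
  {A}: scan cost=40, card=40
  {D}: scan cost=120, card=120
  {B}: scan cost=80, card=80
  {C}: scan cost=300, card=300
  {AE}: card=1200; try (A,hash)→1080, (E,nl_idx)→1600, (E,merge)→3320, (A,merge)→3580, (E,hash)→5480, (E,nl)→12040 …(+1); best=1080 via (A,hash)
  {AD}: card=120; try (A,hash)→720, (D,merge)→1280, (A,merge)→1360, (D,hash)→1760, (D,nl)→4840, (A,nl)→4920; best=720 via (A,hash)
  {AB}: card=80; try (A,hash)→640, (B,merge)→960, (A,merge)→1000, (B,hash)→1200, (B,nl)→3240, (A,nl)→3280; best=640 via (A,hash)
  {CD}: card=120; try (D,hash)→2280, (C,merge)→4080, (D,merge)→4260, (C,hash)→5640, (C,nl)→36120, (D,nl)→36300; best=2280 via (D,hash)
  {ADE}: card=3600; try (D,hash)→3960, (E,merge)→4680, (E,nl_idx)→5400, (E,hash)→6240, (D,merge)→16440, (E,nl)→36720 …(+1); best=3960 via (D,hash)
  {ABE}: card=2400; try (B,hash)→3400, (E,nl_idx)→3760, (E,merge)→4280, (E,hash)→6120, (B,merge)→16120, (E,nl)→24640 …(+1); best=3400 via (B,hash)
  {ABD}: card=240; try (B,hash)→1960, (D,merge)→2240, (B,merge)→2320, (D,hash)→2400, (D,nl)→10240, (B,nl)→10320; best=1960 via (B,hash)
  {ACD}: card=120; try (A,hash)→2880, (A,merge)→3520, (C,merge)→4680, (C,hash)→6240, (A,nl)→7080, (C,nl)→36720; best=2880 via (A,hash)
  {ABDE}: card=7200; try (E,merge)→7120, (D,hash)→7480, (E,hash)→7600, (B,hash)→8680, (E,nl_idx)→11320, (D,merge)→35560 …(+4); best=7120 via (E,merge)
  {ACDE}: card=3600; try (E,merge)→6840, (E,nl_idx)→7560, (E,hash)→8400, (C,hash)→12960, (E,nl)→38880, (C,merge)→53760 …(+1); best=6840 via (E,merge)
  {ABCD}: card=240; try (B,hash)→4120, (B,merge)→4480, (C,merge)→7120, (C,hash)→7600, (B,nl)→12480, (C,nl)→73960; best=4120 via (B,hash)
  {ABCDE}: card=7200; try (E,merge)→9280, (E,hash)→9760, (B,hash)→11560, (E,nl_idx)→13480, (C,hash)→19720, (B,merge)→54280 …(+4); best=9280 via (E,merge)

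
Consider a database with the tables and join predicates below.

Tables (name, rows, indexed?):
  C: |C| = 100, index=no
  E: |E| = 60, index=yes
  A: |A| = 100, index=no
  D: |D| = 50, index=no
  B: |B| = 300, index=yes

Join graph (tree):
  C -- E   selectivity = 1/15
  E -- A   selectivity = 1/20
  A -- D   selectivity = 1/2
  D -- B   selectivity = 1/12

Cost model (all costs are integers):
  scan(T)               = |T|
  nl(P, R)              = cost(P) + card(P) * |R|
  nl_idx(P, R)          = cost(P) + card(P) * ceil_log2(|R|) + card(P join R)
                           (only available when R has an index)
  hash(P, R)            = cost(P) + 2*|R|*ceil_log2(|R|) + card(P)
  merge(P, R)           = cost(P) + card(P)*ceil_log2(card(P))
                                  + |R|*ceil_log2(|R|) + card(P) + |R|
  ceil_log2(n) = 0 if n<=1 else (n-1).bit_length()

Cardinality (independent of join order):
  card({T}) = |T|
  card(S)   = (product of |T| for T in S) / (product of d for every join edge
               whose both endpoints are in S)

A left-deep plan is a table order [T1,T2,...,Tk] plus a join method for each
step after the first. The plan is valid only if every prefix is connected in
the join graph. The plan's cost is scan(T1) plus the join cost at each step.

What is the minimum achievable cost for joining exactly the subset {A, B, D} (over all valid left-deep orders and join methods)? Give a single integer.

3850

Selinger DP over subsets of {A,B,D}:
  {A}: scan cost=100, card=100
  {D}: scan cost=50, card=50
  {B}: scan cost=300, card=300
  {AD}: card=2500; try (D,hash)→800, (A,merge)→1200, (D,merge)→1250, (A,hash)→1500, (A,nl)→5050, (D,nl)→5100; best=800 via (D,hash)
  {BD}: card=1250; try (D,hash)→1200, (B,nl_idx)→1750, (B,merge)→3400, (D,merge)→3650, (B,hash)→5500, (B,nl)→15050 …(+1); best=1200 via (D,hash)
  {ABD}: card=62500; try (A,hash)→3850, (B,hash)→8700, (A,merge)→17000, (B,merge)→36300, (B,nl_idx)→85800, (A,nl)→126200 …(+1); best=3850 via (A,hash)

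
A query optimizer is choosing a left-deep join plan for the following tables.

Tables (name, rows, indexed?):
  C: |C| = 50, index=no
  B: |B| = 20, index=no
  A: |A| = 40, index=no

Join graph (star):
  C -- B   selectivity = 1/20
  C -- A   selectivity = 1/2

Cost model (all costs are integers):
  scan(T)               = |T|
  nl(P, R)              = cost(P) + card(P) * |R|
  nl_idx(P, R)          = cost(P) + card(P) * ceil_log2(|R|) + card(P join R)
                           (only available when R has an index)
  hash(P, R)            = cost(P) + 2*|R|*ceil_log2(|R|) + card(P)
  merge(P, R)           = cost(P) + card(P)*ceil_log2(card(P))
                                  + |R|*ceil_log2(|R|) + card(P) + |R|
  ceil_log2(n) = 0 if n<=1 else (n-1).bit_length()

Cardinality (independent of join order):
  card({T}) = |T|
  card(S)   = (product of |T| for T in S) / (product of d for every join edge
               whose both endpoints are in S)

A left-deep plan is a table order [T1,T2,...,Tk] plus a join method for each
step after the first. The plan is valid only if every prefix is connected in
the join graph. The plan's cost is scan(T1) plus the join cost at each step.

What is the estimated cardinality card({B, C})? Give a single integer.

Tables in S: B(20), C(50)
Edges inside S: C-B(d=20)
numerator = 20 * 50 = 1000
denominator = 20 = 20
card(S) = 1000 / 20 = 50

50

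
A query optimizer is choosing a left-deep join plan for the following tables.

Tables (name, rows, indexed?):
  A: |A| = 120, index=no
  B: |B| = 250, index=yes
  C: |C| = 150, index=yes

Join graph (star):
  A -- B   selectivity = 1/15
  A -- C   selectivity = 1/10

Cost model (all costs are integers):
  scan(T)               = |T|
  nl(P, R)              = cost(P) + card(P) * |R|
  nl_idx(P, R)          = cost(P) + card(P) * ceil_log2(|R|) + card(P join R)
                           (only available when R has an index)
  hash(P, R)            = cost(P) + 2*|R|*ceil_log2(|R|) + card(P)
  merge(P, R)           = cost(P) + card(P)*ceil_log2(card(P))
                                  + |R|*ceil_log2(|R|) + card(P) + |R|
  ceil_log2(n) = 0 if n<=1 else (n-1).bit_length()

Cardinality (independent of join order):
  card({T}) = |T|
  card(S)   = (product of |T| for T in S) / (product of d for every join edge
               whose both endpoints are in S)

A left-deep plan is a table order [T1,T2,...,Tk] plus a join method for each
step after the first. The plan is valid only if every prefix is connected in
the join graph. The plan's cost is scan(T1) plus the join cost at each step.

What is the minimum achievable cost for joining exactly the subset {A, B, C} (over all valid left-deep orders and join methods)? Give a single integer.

6580

Selinger DP over subsets of {A,B,C}:
  {A}: scan cost=120, card=120
  {B}: scan cost=250, card=250
  {C}: scan cost=150, card=150
  {AB}: card=2000; try (A,hash)→2180, (B,nl_idx)→3080, (B,merge)→3330, (A,merge)→3460, (B,hash)→4240, (B,nl)→30120 …(+1); best=2180 via (A,hash)
  {AC}: card=1800; try (A,hash)→1980, (C,merge)→2430, (A,merge)→2460, (C,hash)→2640, (C,nl_idx)→2880, (C,nl)→18120 …(+1); best=1980 via (A,hash)
  {ABC}: card=30000; try (C,hash)→6580, (B,hash)→7780, (B,merge)→25830, (C,merge)→27530, (B,nl_idx)→46380, (C,nl_idx)→48180 …(+2); best=6580 via (C,hash)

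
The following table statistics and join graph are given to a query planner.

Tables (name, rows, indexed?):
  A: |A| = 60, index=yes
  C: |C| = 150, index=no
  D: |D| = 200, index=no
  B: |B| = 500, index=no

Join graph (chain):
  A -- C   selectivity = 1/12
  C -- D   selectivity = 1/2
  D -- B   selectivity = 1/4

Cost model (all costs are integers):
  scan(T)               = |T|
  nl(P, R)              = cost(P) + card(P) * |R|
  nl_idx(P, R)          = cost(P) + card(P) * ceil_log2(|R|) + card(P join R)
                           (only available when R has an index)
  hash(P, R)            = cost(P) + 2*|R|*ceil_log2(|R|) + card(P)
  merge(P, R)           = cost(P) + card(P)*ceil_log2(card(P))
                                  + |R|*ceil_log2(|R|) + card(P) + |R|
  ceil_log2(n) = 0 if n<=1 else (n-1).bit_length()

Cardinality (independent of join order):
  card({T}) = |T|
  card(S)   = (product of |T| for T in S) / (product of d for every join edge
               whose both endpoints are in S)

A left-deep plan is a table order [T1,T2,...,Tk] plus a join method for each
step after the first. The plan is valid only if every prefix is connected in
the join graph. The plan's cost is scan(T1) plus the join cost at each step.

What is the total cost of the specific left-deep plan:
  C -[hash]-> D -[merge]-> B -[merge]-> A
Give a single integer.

step 1: scan C: cost=150, card=150
step 2: join D via hash
    card(P join D) = 150*200/(2) = 15000
    cost = 150 + 2*200*8 + 150 = 3500
step 3: join B via merge
    card(P join B) = 15000*500/(4) = 1875000
    cost = 3500 + 15000*14 + 500*9 + 15000 + 500 = 233500
step 4: join A via merge
    card(P join A) = 1875000*60/(12) = 9375000
    cost = 233500 + 1875000*21 + 60*6 + 1875000 + 60 = 41483920

41483920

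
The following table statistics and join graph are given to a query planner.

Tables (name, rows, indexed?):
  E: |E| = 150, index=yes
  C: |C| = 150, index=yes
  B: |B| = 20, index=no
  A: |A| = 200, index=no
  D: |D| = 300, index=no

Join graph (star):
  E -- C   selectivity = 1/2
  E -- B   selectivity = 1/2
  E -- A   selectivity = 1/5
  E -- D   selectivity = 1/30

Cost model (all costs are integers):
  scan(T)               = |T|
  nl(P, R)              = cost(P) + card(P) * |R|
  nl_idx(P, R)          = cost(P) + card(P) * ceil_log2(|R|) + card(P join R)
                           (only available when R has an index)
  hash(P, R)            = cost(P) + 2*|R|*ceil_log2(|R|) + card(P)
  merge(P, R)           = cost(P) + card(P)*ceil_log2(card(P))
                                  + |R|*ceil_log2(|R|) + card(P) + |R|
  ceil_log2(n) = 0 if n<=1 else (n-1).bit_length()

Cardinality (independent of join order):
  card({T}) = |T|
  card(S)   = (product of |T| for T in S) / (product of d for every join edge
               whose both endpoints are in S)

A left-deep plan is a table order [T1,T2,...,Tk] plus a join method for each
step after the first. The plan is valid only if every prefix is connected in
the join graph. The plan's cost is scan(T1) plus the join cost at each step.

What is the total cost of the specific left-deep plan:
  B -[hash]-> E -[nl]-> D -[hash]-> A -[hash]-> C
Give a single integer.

1073040

step 1: scan B: cost=20, card=20
step 2: join E via hash
    card(P join E) = 20*150/(2) = 1500
    cost = 20 + 2*150*8 + 20 = 2440
step 3: join D via nl
    card(P join D) = 1500*300/(30) = 15000
    cost = 2440 + 1500*300 = 452440
step 4: join A via hash
    card(P join A) = 15000*200/(5) = 600000
    cost = 452440 + 2*200*8 + 15000 = 470640
step 5: join C via hash
    card(P join C) = 600000*150/(2) = 45000000
    cost = 470640 + 2*150*8 + 600000 = 1073040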